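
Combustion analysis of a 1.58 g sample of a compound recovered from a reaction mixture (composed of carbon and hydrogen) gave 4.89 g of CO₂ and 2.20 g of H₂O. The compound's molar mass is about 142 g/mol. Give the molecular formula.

C10H22

mol C = 4.89 g CO₂ ÷ 44.009 g/mol = 0.1111 mol
mol H = 2 × 2.20 g H₂O ÷ 18.015 g/mol = 0.2442 mol
Divide by the smallest (0.1111 mol): C 1.000, H 2.198
Multiplying each by 5 gives whole numbers: C 5.00, H 10.99
Empirical formula: C5H11
Empirical-formula mass = 71.14 g/mol; 142 ÷ 71.14 ≈ 2, so the molecular formula is C10H22.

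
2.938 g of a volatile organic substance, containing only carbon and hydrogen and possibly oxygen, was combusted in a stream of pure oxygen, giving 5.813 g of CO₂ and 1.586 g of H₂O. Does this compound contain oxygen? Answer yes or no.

yes

mol C = 5.813 g CO₂ ÷ 44.009 g/mol = 0.13209 mol
mol H = 2 × 1.586 g H₂O ÷ 18.015 g/mol = 0.17608 mol
C and H account for only 1.7640 g of the 2.938 g sample; the remaining 1.1740 g must be oxygen.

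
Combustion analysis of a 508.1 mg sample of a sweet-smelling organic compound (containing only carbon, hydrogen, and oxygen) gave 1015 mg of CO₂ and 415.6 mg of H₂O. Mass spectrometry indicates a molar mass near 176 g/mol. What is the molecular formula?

mol C = 1.015 g CO₂ ÷ 44.009 g/mol = 0.023063 mol
mol H = 2 × 0.4156 g H₂O ÷ 18.015 g/mol = 0.046139 mol
mass O = 0.5081 − (0.27702 + 0.046508) = 0.18458 g → mol O = 0.18458 ÷ 15.999 = 0.011537 mol
Divide by the smallest (0.011537 mol): C 1.999, H 3.999, O 1.000
Empirical formula: C2H4O
Empirical-formula mass = 44.05 g/mol; 176 ÷ 44.05 ≈ 4, so the molecular formula is C8H16O4.

C8H16O4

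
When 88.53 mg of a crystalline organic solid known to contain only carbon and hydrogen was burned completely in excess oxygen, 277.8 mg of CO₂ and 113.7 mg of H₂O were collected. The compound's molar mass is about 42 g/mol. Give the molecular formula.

C3H6

mol C = 0.2778 g CO₂ ÷ 44.009 g/mol = 0.0063123 mol
mol H = 2 × 0.1137 g H₂O ÷ 18.015 g/mol = 0.012623 mol
Divide by the smallest (0.0063123 mol): C 1.000, H 2.000
Empirical formula: CH2
Empirical-formula mass = 14.03 g/mol; 42 ÷ 14.03 ≈ 3, so the molecular formula is C3H6.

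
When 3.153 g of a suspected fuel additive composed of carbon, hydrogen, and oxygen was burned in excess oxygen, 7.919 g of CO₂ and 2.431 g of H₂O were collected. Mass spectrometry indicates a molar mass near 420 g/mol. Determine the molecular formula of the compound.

mol C = 7.919 g CO₂ ÷ 44.009 g/mol = 0.17994 mol
mol H = 2 × 2.431 g H₂O ÷ 18.015 g/mol = 0.26989 mol
mass O = 3.153 − (2.1613 + 0.27205) = 0.71969 g → mol O = 0.71969 ÷ 15.999 = 0.044983 mol
Divide by the smallest (0.044983 mol): C 4.000, H 6.000, O 1.000
Empirical formula: C4H6O
Empirical-formula mass = 70.09 g/mol; 420 ÷ 70.09 ≈ 6, so the molecular formula is C24H36O6.

C24H36O6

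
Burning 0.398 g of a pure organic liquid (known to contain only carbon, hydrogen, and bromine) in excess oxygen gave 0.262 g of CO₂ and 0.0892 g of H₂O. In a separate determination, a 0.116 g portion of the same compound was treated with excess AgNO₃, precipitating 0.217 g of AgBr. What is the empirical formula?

mol C = 0.262 g CO₂ ÷ 44.009 g/mol = 0.005953 mol
mol H = 2 × 0.0892 g H₂O ÷ 18.015 g/mol = 0.009903 mol
From the AgBr data: mol Br per gram of compound = (0.217 ÷ 187.772) ÷ 0.116 = 0.009963 mol/g, so in the 0.398 g combustion sample mol Br = 0.003965 mol
Divide by the smallest (0.003965 mol): C 1.501, H 2.498, Br 1.000
Multiplying each by 2 gives whole numbers: C 3.00, H 5.00, Br 2.00

C3H5Br2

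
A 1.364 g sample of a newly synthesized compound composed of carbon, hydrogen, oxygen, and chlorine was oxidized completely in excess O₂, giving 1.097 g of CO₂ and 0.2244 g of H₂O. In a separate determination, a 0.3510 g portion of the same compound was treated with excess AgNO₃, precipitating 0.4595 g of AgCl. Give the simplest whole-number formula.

C2H2ClO3

mol C = 1.097 g CO₂ ÷ 44.009 g/mol = 0.024927 mol
mol H = 2 × 0.2244 g H₂O ÷ 18.015 g/mol = 0.024913 mol
From the AgCl data: mol Cl per gram of compound = (0.4595 ÷ 143.318) ÷ 0.3510 = 0.0091344 mol/g, so in the 1.364 g combustion sample mol Cl = 0.012459 mol
mass O = 1.364 − (0.29939 + 0.025112 + 0.44168) = 0.59781 g → mol O = 0.59781 ÷ 15.999 = 0.037366 mol
Divide by the smallest (0.012459 mol): C 2.001, H 2.000, Cl 1.000, O 2.999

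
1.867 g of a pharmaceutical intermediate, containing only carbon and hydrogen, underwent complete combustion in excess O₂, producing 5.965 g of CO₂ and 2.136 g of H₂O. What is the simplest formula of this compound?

C4H7

mol C = 5.965 g CO₂ ÷ 44.009 g/mol = 0.13554 mol
mol H = 2 × 2.136 g H₂O ÷ 18.015 g/mol = 0.23714 mol
Divide by the smallest (0.13554 mol): C 1.000, H 1.750
Multiplying each by 4 gives whole numbers: C 4.00, H 7.00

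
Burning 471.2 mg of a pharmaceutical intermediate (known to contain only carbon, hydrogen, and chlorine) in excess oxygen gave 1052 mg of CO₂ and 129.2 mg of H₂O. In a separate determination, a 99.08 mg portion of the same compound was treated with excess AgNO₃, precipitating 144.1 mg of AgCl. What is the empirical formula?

C5H3Cl

mol C = 1.052 g CO₂ ÷ 44.009 g/mol = 0.023904 mol
mol H = 2 × 0.1292 g H₂O ÷ 18.015 g/mol = 0.014344 mol
From the AgCl data: mol Cl per gram of compound = (0.1441 ÷ 143.318) ÷ 0.09908 = 0.010148 mol/g, so in the 0.4712 g combustion sample mol Cl = 0.0047817 mol
Divide by the smallest (0.0047817 mol): C 4.999, H 3.000, Cl 1.000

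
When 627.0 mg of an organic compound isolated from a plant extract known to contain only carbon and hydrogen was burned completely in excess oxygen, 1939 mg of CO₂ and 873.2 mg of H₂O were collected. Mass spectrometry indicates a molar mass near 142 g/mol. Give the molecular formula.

C10H22

mol C = 1.939 g CO₂ ÷ 44.009 g/mol = 0.044059 mol
mol H = 2 × 0.8732 g H₂O ÷ 18.015 g/mol = 0.096941 mol
Divide by the smallest (0.044059 mol): C 1.000, H 2.200
Multiplying each by 5 gives whole numbers: C 5.00, H 11.00
Empirical formula: C5H11
Empirical-formula mass = 71.14 g/mol; 142 ÷ 71.14 ≈ 2, so the molecular formula is C10H22.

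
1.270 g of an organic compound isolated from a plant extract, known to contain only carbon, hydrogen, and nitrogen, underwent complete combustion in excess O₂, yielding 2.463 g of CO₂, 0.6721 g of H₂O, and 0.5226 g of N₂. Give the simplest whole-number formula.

mol C = 2.463 g CO₂ ÷ 44.009 g/mol = 0.055966 mol
mol H = 2 × 0.6721 g H₂O ÷ 18.015 g/mol = 0.074616 mol
mol N = 2 × 0.5226 g N₂ ÷ 28.014 g/mol = 0.037310 mol
Divide by the smallest (0.037310 mol): C 1.500, H 2.000, N 1.000
Multiplying each by 2 gives whole numbers: C 3.00, H 4.00, N 2.00

C3H4N2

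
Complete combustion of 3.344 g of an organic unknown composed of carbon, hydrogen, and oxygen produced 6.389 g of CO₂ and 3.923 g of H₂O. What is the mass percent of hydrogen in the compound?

mol C = 6.389 g CO₂ ÷ 44.009 g/mol = 0.14517 mol
mol H = 2 × 3.923 g H₂O ÷ 18.015 g/mol = 0.43553 mol
mass O = 3.344 − (1.7437 + 0.43901) = 1.1613 g → mol O = 1.1613 ÷ 15.999 = 0.072585 mol
mass % H = 0.43901 g ÷ 3.344 g × 100%

13.13%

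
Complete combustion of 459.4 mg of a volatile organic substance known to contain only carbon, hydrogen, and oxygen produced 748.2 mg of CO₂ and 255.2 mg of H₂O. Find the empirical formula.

C6H10O5

mol C = 0.7482 g CO₂ ÷ 44.009 g/mol = 0.017001 mol
mol H = 2 × 0.2552 g H₂O ÷ 18.015 g/mol = 0.028332 mol
mass O = 0.4594 − (0.20420 + 0.028559) = 0.22664 g → mol O = 0.22664 ÷ 15.999 = 0.014166 mol
Divide by the smallest (0.014166 mol): C 1.200, H 2.000, O 1.000
Multiplying each by 5 gives whole numbers: C 6.00, H 10.00, O 5.00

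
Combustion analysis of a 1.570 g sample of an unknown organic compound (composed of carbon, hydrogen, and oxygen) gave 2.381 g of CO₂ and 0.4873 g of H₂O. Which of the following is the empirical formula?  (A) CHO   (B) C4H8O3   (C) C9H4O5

(A) CHO

mol C = 2.381 g CO₂ ÷ 44.009 g/mol = 0.054103 mol
mol H = 2 × 0.4873 g H₂O ÷ 18.015 g/mol = 0.054099 mol
mass O = 1.570 − (0.64983 + 0.054532) = 0.86564 g → mol O = 0.86564 ÷ 15.999 = 0.054106 mol
Divide by the smallest (0.054099 mol): C 1.000, H 1.000, O 1.000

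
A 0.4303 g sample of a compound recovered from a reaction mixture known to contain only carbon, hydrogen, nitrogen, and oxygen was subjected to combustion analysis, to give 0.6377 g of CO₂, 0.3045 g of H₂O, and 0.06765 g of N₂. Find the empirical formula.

C3H7NO2

mol C = 0.6377 g CO₂ ÷ 44.009 g/mol = 0.014490 mol
mol H = 2 × 0.3045 g H₂O ÷ 18.015 g/mol = 0.033805 mol
mol N = 2 × 0.06765 g N₂ ÷ 28.014 g/mol = 0.0048297 mol
mass O = 0.4303 − (0.17404 + 0.034076 + 0.067650) = 0.15453 g → mol O = 0.15453 ÷ 15.999 = 0.0096589 mol
Divide by the smallest (0.0048297 mol): C 3.000, H 6.999, N 1.000, O 2.000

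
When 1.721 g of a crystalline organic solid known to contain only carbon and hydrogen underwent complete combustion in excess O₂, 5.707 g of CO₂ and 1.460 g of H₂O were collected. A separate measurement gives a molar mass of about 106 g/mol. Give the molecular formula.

C8H10

mol C = 5.707 g CO₂ ÷ 44.009 g/mol = 0.12968 mol
mol H = 2 × 1.460 g H₂O ÷ 18.015 g/mol = 0.16209 mol
Divide by the smallest (0.12968 mol): C 1.000, H 1.250
Multiplying each by 4 gives whole numbers: C 4.00, H 5.00
Empirical formula: C4H5
Empirical-formula mass = 53.08 g/mol; 106 ÷ 53.08 ≈ 2, so the molecular formula is C8H10.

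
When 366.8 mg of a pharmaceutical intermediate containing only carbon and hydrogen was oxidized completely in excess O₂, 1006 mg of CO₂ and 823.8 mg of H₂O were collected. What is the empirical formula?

CH4

mol C = 1.006 g CO₂ ÷ 44.009 g/mol = 0.022859 mol
mol H = 2 × 0.8238 g H₂O ÷ 18.015 g/mol = 0.091457 mol
Divide by the smallest (0.022859 mol): C 1.000, H 4.001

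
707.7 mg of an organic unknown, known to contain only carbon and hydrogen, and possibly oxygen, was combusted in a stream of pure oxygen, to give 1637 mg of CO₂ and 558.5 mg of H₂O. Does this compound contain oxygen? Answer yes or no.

yes

mol C = 1.637 g CO₂ ÷ 44.009 g/mol = 0.037197 mol
mol H = 2 × 0.5585 g H₂O ÷ 18.015 g/mol = 0.062004 mol
C and H account for only 0.50927 g of the 0.7077 g sample; the remaining 0.19843 g must be oxygen.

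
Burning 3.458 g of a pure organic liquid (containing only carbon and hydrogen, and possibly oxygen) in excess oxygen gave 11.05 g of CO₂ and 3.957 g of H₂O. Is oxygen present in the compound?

no

mol C = 11.05 g CO₂ ÷ 44.009 g/mol = 0.25109 mol
mol H = 2 × 3.957 g H₂O ÷ 18.015 g/mol = 0.43930 mol
C and H together account for 3.4586 g — essentially the entire 3.458 g sample — so the compound contains no oxygen.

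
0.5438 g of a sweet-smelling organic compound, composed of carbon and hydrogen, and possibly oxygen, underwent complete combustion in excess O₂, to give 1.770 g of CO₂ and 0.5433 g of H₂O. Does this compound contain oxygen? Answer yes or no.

no

mol C = 1.770 g CO₂ ÷ 44.009 g/mol = 0.040219 mol
mol H = 2 × 0.5433 g H₂O ÷ 18.015 g/mol = 0.060316 mol
C and H together account for 0.54387 g — essentially the entire 0.5438 g sample — so the compound contains no oxygen.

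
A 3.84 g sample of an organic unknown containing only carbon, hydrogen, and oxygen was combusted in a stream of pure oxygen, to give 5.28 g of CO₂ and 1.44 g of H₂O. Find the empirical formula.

mol C = 5.28 g CO₂ ÷ 44.009 g/mol = 0.1200 mol
mol H = 2 × 1.44 g H₂O ÷ 18.015 g/mol = 0.1599 mol
mass O = 3.84 − (1.441 + 0.1611) = 2.238 g → mol O = 2.238 ÷ 15.999 = 0.1399 mol
Divide by the smallest (0.1200 mol): C 1.000, H 1.332, O 1.166
Multiplying each by 6 gives whole numbers: C 6.00, H 7.99, O 7.00

C6H8O7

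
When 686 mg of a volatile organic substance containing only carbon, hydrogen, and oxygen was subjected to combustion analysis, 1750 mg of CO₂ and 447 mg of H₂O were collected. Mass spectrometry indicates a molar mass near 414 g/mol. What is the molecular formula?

mol C = 1.75 g CO₂ ÷ 44.009 g/mol = 0.03976 mol
mol H = 2 × 0.447 g H₂O ÷ 18.015 g/mol = 0.04963 mol
mass O = 0.686 − (0.4776 + 0.05002) = 0.1584 g → mol O = 0.1584 ÷ 15.999 = 0.009898 mol
Divide by the smallest (0.009898 mol): C 4.017, H 5.013, O 1.000
Empirical formula: C4H5O
Empirical-formula mass = 69.08 g/mol; 414 ÷ 69.08 ≈ 6, so the molecular formula is C24H30O6.

C24H30O6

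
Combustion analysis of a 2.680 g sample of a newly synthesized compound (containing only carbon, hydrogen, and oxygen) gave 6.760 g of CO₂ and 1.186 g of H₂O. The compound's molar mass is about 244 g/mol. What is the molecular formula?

C14H12O4

mol C = 6.760 g CO₂ ÷ 44.009 g/mol = 0.15360 mol
mol H = 2 × 1.186 g H₂O ÷ 18.015 g/mol = 0.13167 mol
mass O = 2.680 − (1.8449 + 0.13272) = 0.70233 g → mol O = 0.70233 ÷ 15.999 = 0.043898 mol
Divide by the smallest (0.043898 mol): C 3.499, H 2.999, O 1.000
Multiplying each by 2 gives whole numbers: C 7.00, H 6.00, O 2.00
Empirical formula: C7H6O2
Empirical-formula mass = 122.12 g/mol; 244 ÷ 122.12 ≈ 2, so the molecular formula is C14H12O4.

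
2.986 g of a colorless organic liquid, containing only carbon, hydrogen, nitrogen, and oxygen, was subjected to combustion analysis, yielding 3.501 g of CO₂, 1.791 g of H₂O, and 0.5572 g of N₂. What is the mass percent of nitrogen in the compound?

18.66%

mol C = 3.501 g CO₂ ÷ 44.009 g/mol = 0.079552 mol
mol H = 2 × 1.791 g H₂O ÷ 18.015 g/mol = 0.19883 mol
mol N = 2 × 0.5572 g N₂ ÷ 28.014 g/mol = 0.039780 mol
mass O = 2.986 − (0.95550 + 0.20042 + 0.55720) = 1.2729 g → mol O = 1.2729 ÷ 15.999 = 0.079560 mol
mass % N = 0.55720 g ÷ 2.986 g × 100%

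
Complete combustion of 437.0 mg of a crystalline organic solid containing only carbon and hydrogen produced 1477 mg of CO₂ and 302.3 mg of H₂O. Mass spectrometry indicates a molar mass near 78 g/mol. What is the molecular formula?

C6H6

mol C = 1.477 g CO₂ ÷ 44.009 g/mol = 0.033561 mol
mol H = 2 × 0.3023 g H₂O ÷ 18.015 g/mol = 0.033561 mol
Divide by the smallest (0.033561 mol): C 1.000, H 1.000
Empirical formula: CH
Empirical-formula mass = 13.02 g/mol; 78 ÷ 13.02 ≈ 6, so the molecular formula is C6H6.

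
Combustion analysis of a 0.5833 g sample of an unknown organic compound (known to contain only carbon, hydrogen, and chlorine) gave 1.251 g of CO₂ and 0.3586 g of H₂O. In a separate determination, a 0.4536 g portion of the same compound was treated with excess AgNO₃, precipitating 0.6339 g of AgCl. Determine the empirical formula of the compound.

mol C = 1.251 g CO₂ ÷ 44.009 g/mol = 0.028426 mol
mol H = 2 × 0.3586 g H₂O ÷ 18.015 g/mol = 0.039811 mol
From the AgCl data: mol Cl per gram of compound = (0.6339 ÷ 143.318) ÷ 0.4536 = 0.0097510 mol/g, so in the 0.5833 g combustion sample mol Cl = 0.0056877 mol
Divide by the smallest (0.0056877 mol): C 4.998, H 7.000, Cl 1.000

C5H7Cl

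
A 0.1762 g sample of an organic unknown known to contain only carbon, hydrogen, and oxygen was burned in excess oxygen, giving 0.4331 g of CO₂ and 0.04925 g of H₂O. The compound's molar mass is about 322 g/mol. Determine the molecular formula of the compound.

C18H10O6

mol C = 0.4331 g CO₂ ÷ 44.009 g/mol = 0.0098412 mol
mol H = 2 × 0.04925 g H₂O ÷ 18.015 g/mol = 0.0054677 mol
mass O = 0.1762 − (0.11820 + 0.0055114) = 0.052486 g → mol O = 0.052486 ÷ 15.999 = 0.0032806 mol
Divide by the smallest (0.0032806 mol): C 3.000, H 1.667, O 1.000
Multiplying each by 3 gives whole numbers: C 9.00, H 5.00, O 3.00
Empirical formula: C9H5O3
Empirical-formula mass = 161.14 g/mol; 322 ÷ 161.14 ≈ 2, so the molecular formula is C18H10O6.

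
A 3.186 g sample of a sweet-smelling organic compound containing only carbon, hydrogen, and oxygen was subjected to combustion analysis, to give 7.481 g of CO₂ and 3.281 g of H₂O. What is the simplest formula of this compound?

C7H15O2

mol C = 7.481 g CO₂ ÷ 44.009 g/mol = 0.16999 mol
mol H = 2 × 3.281 g H₂O ÷ 18.015 g/mol = 0.36425 mol
mass O = 3.186 − (2.0417 + 0.36717) = 0.77711 g → mol O = 0.77711 ÷ 15.999 = 0.048572 mol
Divide by the smallest (0.048572 mol): C 3.500, H 7.499, O 1.000
Multiplying each by 2 gives whole numbers: C 7.00, H 15.00, O 2.00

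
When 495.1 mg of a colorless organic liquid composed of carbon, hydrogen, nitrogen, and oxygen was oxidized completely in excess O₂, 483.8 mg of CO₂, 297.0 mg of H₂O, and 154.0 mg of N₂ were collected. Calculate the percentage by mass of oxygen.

35.51%

mol C = 0.4838 g CO₂ ÷ 44.009 g/mol = 0.010993 mol
mol H = 2 × 0.2970 g H₂O ÷ 18.015 g/mol = 0.032973 mol
mol N = 2 × 0.1540 g N₂ ÷ 28.014 g/mol = 0.010995 mol
mass O = 0.4951 − (0.13204 + 0.033236 + 0.15400) = 0.17582 g → mol O = 0.17582 ÷ 15.999 = 0.010990 mol
mass % O = 0.17582 g ÷ 0.4951 g × 100%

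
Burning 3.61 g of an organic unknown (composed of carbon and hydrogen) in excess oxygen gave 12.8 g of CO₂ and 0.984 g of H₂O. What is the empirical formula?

C8H3

mol C = 12.8 g CO₂ ÷ 44.009 g/mol = 0.2908 mol
mol H = 2 × 0.984 g H₂O ÷ 18.015 g/mol = 0.1092 mol
Divide by the smallest (0.1092 mol): C 2.662, H 1.000
Multiplying each by 3 gives whole numbers: C 7.99, H 3.00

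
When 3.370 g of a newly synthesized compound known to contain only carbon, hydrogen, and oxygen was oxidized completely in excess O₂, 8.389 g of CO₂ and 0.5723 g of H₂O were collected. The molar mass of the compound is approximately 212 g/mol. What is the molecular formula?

C12H4O4

mol C = 8.389 g CO₂ ÷ 44.009 g/mol = 0.19062 mol
mol H = 2 × 0.5723 g H₂O ÷ 18.015 g/mol = 0.063536 mol
mass O = 3.370 − (2.2895 + 0.064044) = 1.0164 g → mol O = 1.0164 ÷ 15.999 = 0.063530 mol
Divide by the smallest (0.063530 mol): C 3.000, H 1.000, O 1.000
Empirical formula: C3HO
Empirical-formula mass = 53.04 g/mol; 212 ÷ 53.04 ≈ 4, so the molecular formula is C12H4O4.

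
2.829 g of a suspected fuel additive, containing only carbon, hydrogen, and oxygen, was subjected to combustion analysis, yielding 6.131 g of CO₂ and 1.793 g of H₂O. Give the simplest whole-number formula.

mol C = 6.131 g CO₂ ÷ 44.009 g/mol = 0.13931 mol
mol H = 2 × 1.793 g H₂O ÷ 18.015 g/mol = 0.19906 mol
mass O = 2.829 − (1.6733 + 0.20065) = 0.95507 g → mol O = 0.95507 ÷ 15.999 = 0.059696 mol
Divide by the smallest (0.059696 mol): C 2.334, H 3.335, O 1.000
Multiplying each by 3 gives whole numbers: C 7.00, H 10.00, O 3.00

C7H10O3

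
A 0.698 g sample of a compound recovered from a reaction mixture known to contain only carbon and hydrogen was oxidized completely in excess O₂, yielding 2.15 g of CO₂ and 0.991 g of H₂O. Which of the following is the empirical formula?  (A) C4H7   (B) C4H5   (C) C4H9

mol C = 2.15 g CO₂ ÷ 44.009 g/mol = 0.04885 mol
mol H = 2 × 0.991 g H₂O ÷ 18.015 g/mol = 0.1100 mol
Divide by the smallest (0.04885 mol): C 1.000, H 2.252
Multiplying each by 4 gives whole numbers: C 4.00, H 9.01

(C) C4H9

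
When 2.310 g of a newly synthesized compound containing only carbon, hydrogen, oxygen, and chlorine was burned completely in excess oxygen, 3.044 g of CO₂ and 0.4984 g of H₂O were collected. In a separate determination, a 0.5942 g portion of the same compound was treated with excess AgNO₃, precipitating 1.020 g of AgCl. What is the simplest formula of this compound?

C5H4Cl2O2

mol C = 3.044 g CO₂ ÷ 44.009 g/mol = 0.069168 mol
mol H = 2 × 0.4984 g H₂O ÷ 18.015 g/mol = 0.055332 mol
From the AgCl data: mol Cl per gram of compound = (1.020 ÷ 143.318) ÷ 0.5942 = 0.011978 mol/g, so in the 2.310 g combustion sample mol Cl = 0.027668 mol
mass O = 2.310 − (0.83077 + 0.055774 + 0.98083) = 0.44262 g → mol O = 0.44262 ÷ 15.999 = 0.027665 mol
Divide by the smallest (0.027665 mol): C 2.500, H 2.000, Cl 1.000, O 1.000
Multiplying each by 2 gives whole numbers: C 5.00, H 4.00, Cl 2.00, O 2.00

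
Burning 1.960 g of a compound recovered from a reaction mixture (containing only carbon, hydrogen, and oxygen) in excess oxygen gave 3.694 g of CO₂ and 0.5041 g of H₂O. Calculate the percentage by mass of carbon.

51.44%

mol C = 3.694 g CO₂ ÷ 44.009 g/mol = 0.083937 mol
mol H = 2 × 0.5041 g H₂O ÷ 18.015 g/mol = 0.055964 mol
mass O = 1.960 − (1.0082 + 0.056412) = 0.89542 g → mol O = 0.89542 ÷ 15.999 = 0.055967 mol
mass % C = 1.0082 g ÷ 1.960 g × 100%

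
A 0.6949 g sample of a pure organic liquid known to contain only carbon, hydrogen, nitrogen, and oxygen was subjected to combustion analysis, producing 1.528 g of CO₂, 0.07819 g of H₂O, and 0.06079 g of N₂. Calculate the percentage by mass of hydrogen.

1.26%

mol C = 1.528 g CO₂ ÷ 44.009 g/mol = 0.034720 mol
mol H = 2 × 0.07819 g H₂O ÷ 18.015 g/mol = 0.0086805 mol
mol N = 2 × 0.06079 g N₂ ÷ 28.014 g/mol = 0.0043400 mol
mass O = 0.6949 − (0.41702 + 0.0087500 + 0.060790) = 0.20834 g → mol O = 0.20834 ÷ 15.999 = 0.013022 mol
mass % H = 0.0087500 g ÷ 0.6949 g × 100%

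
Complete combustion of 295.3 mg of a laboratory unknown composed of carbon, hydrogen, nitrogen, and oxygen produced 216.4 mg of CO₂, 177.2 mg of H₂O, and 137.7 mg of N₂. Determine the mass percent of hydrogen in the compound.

6.72%

mol C = 0.2164 g CO₂ ÷ 44.009 g/mol = 0.0049172 mol
mol H = 2 × 0.1772 g H₂O ÷ 18.015 g/mol = 0.019672 mol
mol N = 2 × 0.1377 g N₂ ÷ 28.014 g/mol = 0.0098308 mol
mass O = 0.2953 − (0.059060 + 0.019830 + 0.13770) = 0.078710 g → mol O = 0.078710 ÷ 15.999 = 0.0049197 mol
mass % H = 0.019830 g ÷ 0.2953 g × 100%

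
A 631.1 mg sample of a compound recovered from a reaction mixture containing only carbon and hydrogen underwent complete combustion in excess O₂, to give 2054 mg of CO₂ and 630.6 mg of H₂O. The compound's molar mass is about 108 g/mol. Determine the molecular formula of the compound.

C8H12

mol C = 2.054 g CO₂ ÷ 44.009 g/mol = 0.046672 mol
mol H = 2 × 0.6306 g H₂O ÷ 18.015 g/mol = 0.070008 mol
Divide by the smallest (0.046672 mol): C 1.000, H 1.500
Multiplying each by 2 gives whole numbers: C 2.00, H 3.00
Empirical formula: C2H3
Empirical-formula mass = 27.05 g/mol; 108 ÷ 27.05 ≈ 4, so the molecular formula is C8H12.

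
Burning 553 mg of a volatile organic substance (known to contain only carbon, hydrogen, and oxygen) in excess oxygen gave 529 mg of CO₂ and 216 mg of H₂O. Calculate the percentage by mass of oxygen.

mol C = 0.529 g CO₂ ÷ 44.009 g/mol = 0.01202 mol
mol H = 2 × 0.216 g H₂O ÷ 18.015 g/mol = 0.02398 mol
mass O = 0.553 − (0.1444 + 0.02417) = 0.3845 g → mol O = 0.3845 ÷ 15.999 = 0.02403 mol
mass % O = 0.3845 g ÷ 0.553 g × 100%

69.5%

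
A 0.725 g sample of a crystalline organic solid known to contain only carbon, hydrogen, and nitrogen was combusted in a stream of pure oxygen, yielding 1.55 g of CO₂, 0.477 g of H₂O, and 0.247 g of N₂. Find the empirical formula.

mol C = 1.55 g CO₂ ÷ 44.009 g/mol = 0.03522 mol
mol H = 2 × 0.477 g H₂O ÷ 18.015 g/mol = 0.05296 mol
mol N = 2 × 0.247 g N₂ ÷ 28.014 g/mol = 0.01763 mol
Divide by the smallest (0.01763 mol): C 1.997, H 3.003, N 1.000

C2H3N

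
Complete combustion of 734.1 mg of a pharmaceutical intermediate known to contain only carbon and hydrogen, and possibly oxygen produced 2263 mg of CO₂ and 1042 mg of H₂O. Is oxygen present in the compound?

no

mol C = 2.263 g CO₂ ÷ 44.009 g/mol = 0.051421 mol
mol H = 2 × 1.042 g H₂O ÷ 18.015 g/mol = 0.11568 mol
C and H together account for 0.73423 g — essentially the entire 0.7341 g sample — so the compound contains no oxygen.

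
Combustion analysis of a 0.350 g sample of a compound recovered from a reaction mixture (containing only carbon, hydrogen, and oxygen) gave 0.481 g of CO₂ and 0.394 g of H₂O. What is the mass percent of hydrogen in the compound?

12.6%

mol C = 0.481 g CO₂ ÷ 44.009 g/mol = 0.01093 mol
mol H = 2 × 0.394 g H₂O ÷ 18.015 g/mol = 0.04374 mol
mass O = 0.350 − (0.1313 + 0.04409) = 0.1746 g → mol O = 0.1746 ÷ 15.999 = 0.01092 mol
mass % H = 0.04409 g ÷ 0.350 g × 100%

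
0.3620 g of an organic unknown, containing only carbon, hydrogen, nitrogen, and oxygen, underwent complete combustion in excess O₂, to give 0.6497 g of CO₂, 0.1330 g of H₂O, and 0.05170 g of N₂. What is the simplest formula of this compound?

C4H4NO2

mol C = 0.6497 g CO₂ ÷ 44.009 g/mol = 0.014763 mol
mol H = 2 × 0.1330 g H₂O ÷ 18.015 g/mol = 0.014765 mol
mol N = 2 × 0.05170 g N₂ ÷ 28.014 g/mol = 0.0036910 mol
mass O = 0.3620 − (0.17732 + 0.014884 + 0.051700) = 0.11810 g → mol O = 0.11810 ÷ 15.999 = 0.0073817 mol
Divide by the smallest (0.0036910 mol): C 4.000, H 4.000, N 1.000, O 2.000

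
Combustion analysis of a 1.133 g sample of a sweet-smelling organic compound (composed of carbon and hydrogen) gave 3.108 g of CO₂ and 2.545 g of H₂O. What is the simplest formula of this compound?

CH4

mol C = 3.108 g CO₂ ÷ 44.009 g/mol = 0.070622 mol
mol H = 2 × 2.545 g H₂O ÷ 18.015 g/mol = 0.28254 mol
Divide by the smallest (0.070622 mol): C 1.000, H 4.001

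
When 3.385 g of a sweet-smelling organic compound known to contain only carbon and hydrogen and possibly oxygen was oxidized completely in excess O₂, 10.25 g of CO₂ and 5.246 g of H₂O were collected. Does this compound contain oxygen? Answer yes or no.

mol C = 10.25 g CO₂ ÷ 44.009 g/mol = 0.23291 mol
mol H = 2 × 5.246 g H₂O ÷ 18.015 g/mol = 0.58240 mol
C and H together account for 3.3845 g — essentially the entire 3.385 g sample — so the compound contains no oxygen.

no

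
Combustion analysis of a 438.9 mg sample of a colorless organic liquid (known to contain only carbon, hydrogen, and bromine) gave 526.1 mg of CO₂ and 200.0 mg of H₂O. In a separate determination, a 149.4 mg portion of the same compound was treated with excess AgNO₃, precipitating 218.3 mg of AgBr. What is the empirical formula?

C7H13Br2

mol C = 0.5261 g CO₂ ÷ 44.009 g/mol = 0.011954 mol
mol H = 2 × 0.2000 g H₂O ÷ 18.015 g/mol = 0.022204 mol
From the AgBr data: mol Br per gram of compound = (0.2183 ÷ 187.772) ÷ 0.1494 = 0.0077817 mol/g, so in the 0.4389 g combustion sample mol Br = 0.0034154 mol
Divide by the smallest (0.0034154 mol): C 3.500, H 6.501, Br 1.000
Multiplying each by 2 gives whole numbers: C 7.00, H 13.00, Br 2.00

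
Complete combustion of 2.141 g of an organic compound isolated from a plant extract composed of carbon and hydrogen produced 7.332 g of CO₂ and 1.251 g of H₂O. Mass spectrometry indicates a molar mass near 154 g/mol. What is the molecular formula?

mol C = 7.332 g CO₂ ÷ 44.009 g/mol = 0.16660 mol
mol H = 2 × 1.251 g H₂O ÷ 18.015 g/mol = 0.13888 mol
Divide by the smallest (0.13888 mol): C 1.200, H 1.000
Multiplying each by 5 gives whole numbers: C 6.00, H 5.00
Empirical formula: C6H5
Empirical-formula mass = 77.11 g/mol; 154 ÷ 77.11 ≈ 2, so the molecular formula is C12H10.

C12H10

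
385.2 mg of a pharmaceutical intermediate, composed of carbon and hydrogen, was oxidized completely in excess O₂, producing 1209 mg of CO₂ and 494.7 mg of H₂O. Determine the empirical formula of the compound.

mol C = 1.209 g CO₂ ÷ 44.009 g/mol = 0.027472 mol
mol H = 2 × 0.4947 g H₂O ÷ 18.015 g/mol = 0.054921 mol
Divide by the smallest (0.027472 mol): C 1.000, H 1.999

CH2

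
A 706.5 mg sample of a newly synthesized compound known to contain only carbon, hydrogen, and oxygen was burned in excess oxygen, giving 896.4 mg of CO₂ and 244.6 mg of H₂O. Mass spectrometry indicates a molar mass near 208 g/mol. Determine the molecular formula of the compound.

mol C = 0.8964 g CO₂ ÷ 44.009 g/mol = 0.020369 mol
mol H = 2 × 0.2446 g H₂O ÷ 18.015 g/mol = 0.027155 mol
mass O = 0.7065 − (0.24465 + 0.027372) = 0.43448 g → mol O = 0.43448 ÷ 15.999 = 0.027157 mol
Divide by the smallest (0.020369 mol): C 1.000, H 1.333, O 1.333
Multiplying each by 3 gives whole numbers: C 3.00, H 4.00, O 4.00
Empirical formula: C3H4O4
Empirical-formula mass = 104.06 g/mol; 208 ÷ 104.06 ≈ 2, so the molecular formula is C6H8O8.

C6H8O8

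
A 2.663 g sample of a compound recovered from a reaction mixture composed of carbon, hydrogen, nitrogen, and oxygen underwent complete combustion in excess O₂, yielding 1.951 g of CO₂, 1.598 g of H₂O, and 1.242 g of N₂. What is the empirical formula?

CH4N2O

mol C = 1.951 g CO₂ ÷ 44.009 g/mol = 0.044332 mol
mol H = 2 × 1.598 g H₂O ÷ 18.015 g/mol = 0.17741 mol
mol N = 2 × 1.242 g N₂ ÷ 28.014 g/mol = 0.088670 mol
mass O = 2.663 − (0.53247 + 0.17883 + 1.2420) = 0.70970 g → mol O = 0.70970 ÷ 15.999 = 0.044359 mol
Divide by the smallest (0.044332 mol): C 1.000, H 4.002, N 2.000, O 1.001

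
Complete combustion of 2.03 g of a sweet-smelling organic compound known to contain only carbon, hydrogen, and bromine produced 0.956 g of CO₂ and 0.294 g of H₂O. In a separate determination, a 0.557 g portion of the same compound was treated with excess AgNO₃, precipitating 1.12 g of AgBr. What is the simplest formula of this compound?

mol C = 0.956 g CO₂ ÷ 44.009 g/mol = 0.02172 mol
mol H = 2 × 0.294 g H₂O ÷ 18.015 g/mol = 0.03264 mol
From the AgBr data: mol Br per gram of compound = (1.12 ÷ 187.772) ÷ 0.557 = 0.01071 mol/g, so in the 2.03 g combustion sample mol Br = 0.02174 mol
Divide by the smallest (0.02172 mol): C 1.000, H 1.503, Br 1.001
Multiplying each by 2 gives whole numbers: C 2.00, H 3.01, Br 2.00

C2H3Br2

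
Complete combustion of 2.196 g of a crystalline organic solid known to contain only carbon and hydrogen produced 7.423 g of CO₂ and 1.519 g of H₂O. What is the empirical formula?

CH

mol C = 7.423 g CO₂ ÷ 44.009 g/mol = 0.16867 mol
mol H = 2 × 1.519 g H₂O ÷ 18.015 g/mol = 0.16864 mol
Divide by the smallest (0.16864 mol): C 1.000, H 1.000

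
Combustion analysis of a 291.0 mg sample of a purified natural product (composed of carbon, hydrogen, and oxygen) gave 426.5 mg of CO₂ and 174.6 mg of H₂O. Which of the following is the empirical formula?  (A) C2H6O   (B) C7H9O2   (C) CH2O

(C) CH2O

mol C = 0.4265 g CO₂ ÷ 44.009 g/mol = 0.0096912 mol
mol H = 2 × 0.1746 g H₂O ÷ 18.015 g/mol = 0.019384 mol
mass O = 0.2910 − (0.11640 + 0.019539) = 0.15506 g → mol O = 0.15506 ÷ 15.999 = 0.0096919 mol
Divide by the smallest (0.0096912 mol): C 1.000, H 2.000, O 1.000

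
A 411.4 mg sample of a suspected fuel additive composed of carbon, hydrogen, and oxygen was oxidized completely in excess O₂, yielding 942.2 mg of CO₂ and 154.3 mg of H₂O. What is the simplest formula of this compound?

C5H4O2

mol C = 0.9422 g CO₂ ÷ 44.009 g/mol = 0.021409 mol
mol H = 2 × 0.1543 g H₂O ÷ 18.015 g/mol = 0.017130 mol
mass O = 0.4114 − (0.25715 + 0.017267) = 0.13699 g → mol O = 0.13699 ÷ 15.999 = 0.0085622 mol
Divide by the smallest (0.0085622 mol): C 2.500, H 2.001, O 1.000
Multiplying each by 2 gives whole numbers: C 5.00, H 4.00, O 2.00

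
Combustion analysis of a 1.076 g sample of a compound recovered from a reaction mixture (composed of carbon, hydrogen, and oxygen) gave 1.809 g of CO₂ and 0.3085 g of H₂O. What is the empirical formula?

C6H5O5

mol C = 1.809 g CO₂ ÷ 44.009 g/mol = 0.041105 mol
mol H = 2 × 0.3085 g H₂O ÷ 18.015 g/mol = 0.034249 mol
mass O = 1.076 − (0.49371 + 0.034523) = 0.54776 g → mol O = 0.54776 ÷ 15.999 = 0.034237 mol
Divide by the smallest (0.034237 mol): C 1.201, H 1.000, O 1.000
Multiplying each by 5 gives whole numbers: C 6.00, H 5.00, O 5.00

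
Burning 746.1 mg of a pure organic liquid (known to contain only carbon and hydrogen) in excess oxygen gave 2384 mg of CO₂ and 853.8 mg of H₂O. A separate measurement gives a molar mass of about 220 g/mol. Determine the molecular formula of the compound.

C16H28

mol C = 2.384 g CO₂ ÷ 44.009 g/mol = 0.054171 mol
mol H = 2 × 0.8538 g H₂O ÷ 18.015 g/mol = 0.094788 mol
Divide by the smallest (0.054171 mol): C 1.000, H 1.750
Multiplying each by 4 gives whole numbers: C 4.00, H 7.00
Empirical formula: C4H7
Empirical-formula mass = 55.10 g/mol; 220 ÷ 55.10 ≈ 4, so the molecular formula is C16H28.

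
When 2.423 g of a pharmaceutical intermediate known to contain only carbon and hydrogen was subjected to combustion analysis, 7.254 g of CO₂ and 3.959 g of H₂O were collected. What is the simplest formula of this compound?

mol C = 7.254 g CO₂ ÷ 44.009 g/mol = 0.16483 mol
mol H = 2 × 3.959 g H₂O ÷ 18.015 g/mol = 0.43952 mol
Divide by the smallest (0.16483 mol): C 1.000, H 2.667
Multiplying each by 3 gives whole numbers: C 3.00, H 8.00

C3H8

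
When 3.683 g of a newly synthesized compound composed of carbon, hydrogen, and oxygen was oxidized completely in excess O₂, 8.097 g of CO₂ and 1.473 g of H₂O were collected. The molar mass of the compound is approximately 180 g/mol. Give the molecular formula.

mol C = 8.097 g CO₂ ÷ 44.009 g/mol = 0.18399 mol
mol H = 2 × 1.473 g H₂O ÷ 18.015 g/mol = 0.16353 mol
mass O = 3.683 − (2.2098 + 0.16484) = 1.3083 g → mol O = 1.3083 ÷ 15.999 = 0.081775 mol
Divide by the smallest (0.081775 mol): C 2.250, H 2.000, O 1.000
Multiplying each by 4 gives whole numbers: C 9.00, H 8.00, O 4.00
Empirical formula: C9H8O4
Empirical-formula mass = 180.16 g/mol; 180 ÷ 180.16 ≈ 1, so the molecular formula is C9H8O4.

C9H8O4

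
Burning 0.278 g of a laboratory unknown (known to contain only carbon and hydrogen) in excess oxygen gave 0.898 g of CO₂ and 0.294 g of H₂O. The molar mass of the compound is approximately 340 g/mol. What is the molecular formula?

C25H40

mol C = 0.898 g CO₂ ÷ 44.009 g/mol = 0.02040 mol
mol H = 2 × 0.294 g H₂O ÷ 18.015 g/mol = 0.03264 mol
Divide by the smallest (0.02040 mol): C 1.000, H 1.600
Multiplying each by 5 gives whole numbers: C 5.00, H 8.00
Empirical formula: C5H8
Empirical-formula mass = 68.12 g/mol; 340 ÷ 68.12 ≈ 5, so the molecular formula is C25H40.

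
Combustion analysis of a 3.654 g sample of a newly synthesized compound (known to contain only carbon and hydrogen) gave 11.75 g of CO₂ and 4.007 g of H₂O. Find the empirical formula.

C3H5

mol C = 11.75 g CO₂ ÷ 44.009 g/mol = 0.26699 mol
mol H = 2 × 4.007 g H₂O ÷ 18.015 g/mol = 0.44485 mol
Divide by the smallest (0.26699 mol): C 1.000, H 1.666
Multiplying each by 3 gives whole numbers: C 3.00, H 5.00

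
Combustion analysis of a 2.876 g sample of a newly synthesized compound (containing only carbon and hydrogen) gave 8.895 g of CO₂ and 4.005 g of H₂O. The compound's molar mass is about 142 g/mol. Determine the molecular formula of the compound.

mol C = 8.895 g CO₂ ÷ 44.009 g/mol = 0.20212 mol
mol H = 2 × 4.005 g H₂O ÷ 18.015 g/mol = 0.44463 mol
Divide by the smallest (0.20212 mol): C 1.000, H 2.200
Multiplying each by 5 gives whole numbers: C 5.00, H 11.00
Empirical formula: C5H11
Empirical-formula mass = 71.14 g/mol; 142 ÷ 71.14 ≈ 2, so the molecular formula is C10H22.

C10H22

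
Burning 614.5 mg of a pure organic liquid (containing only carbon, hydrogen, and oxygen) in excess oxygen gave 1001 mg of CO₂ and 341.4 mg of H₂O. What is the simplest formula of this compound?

C6H10O5

mol C = 1.001 g CO₂ ÷ 44.009 g/mol = 0.022745 mol
mol H = 2 × 0.3414 g H₂O ÷ 18.015 g/mol = 0.037902 mol
mass O = 0.6145 − (0.27319 + 0.038205) = 0.30310 g → mol O = 0.30310 ÷ 15.999 = 0.018945 mol
Divide by the smallest (0.018945 mol): C 1.201, H 2.001, O 1.000
Multiplying each by 5 gives whole numbers: C 6.00, H 10.00, O 5.00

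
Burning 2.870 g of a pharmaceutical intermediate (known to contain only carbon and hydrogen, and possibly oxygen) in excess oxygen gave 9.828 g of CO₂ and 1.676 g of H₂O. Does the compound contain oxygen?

no

mol C = 9.828 g CO₂ ÷ 44.009 g/mol = 0.22332 mol
mol H = 2 × 1.676 g H₂O ÷ 18.015 g/mol = 0.18607 mol
C and H together account for 2.8698 g — essentially the entire 2.870 g sample — so the compound contains no oxygen.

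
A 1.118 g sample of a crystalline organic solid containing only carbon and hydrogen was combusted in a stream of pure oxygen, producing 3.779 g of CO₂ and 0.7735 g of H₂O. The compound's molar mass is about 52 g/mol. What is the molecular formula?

C4H4

mol C = 3.779 g CO₂ ÷ 44.009 g/mol = 0.085869 mol
mol H = 2 × 0.7735 g H₂O ÷ 18.015 g/mol = 0.085873 mol
Divide by the smallest (0.085869 mol): C 1.000, H 1.000
Empirical formula: CH
Empirical-formula mass = 13.02 g/mol; 52 ÷ 13.02 ≈ 4, so the molecular formula is C4H4.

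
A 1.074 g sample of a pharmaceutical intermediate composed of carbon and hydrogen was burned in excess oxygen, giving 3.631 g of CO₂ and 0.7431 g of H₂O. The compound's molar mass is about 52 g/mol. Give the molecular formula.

mol C = 3.631 g CO₂ ÷ 44.009 g/mol = 0.082506 mol
mol H = 2 × 0.7431 g H₂O ÷ 18.015 g/mol = 0.082498 mol
Divide by the smallest (0.082498 mol): C 1.000, H 1.000
Empirical formula: CH
Empirical-formula mass = 13.02 g/mol; 52 ÷ 13.02 ≈ 4, so the molecular formula is C4H4.

C4H4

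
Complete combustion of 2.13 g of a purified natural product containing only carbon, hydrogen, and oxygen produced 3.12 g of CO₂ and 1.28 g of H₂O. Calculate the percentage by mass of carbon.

mol C = 3.12 g CO₂ ÷ 44.009 g/mol = 0.07089 mol
mol H = 2 × 1.28 g H₂O ÷ 18.015 g/mol = 0.1421 mol
mass O = 2.13 − (0.8515 + 0.1432) = 1.135 g → mol O = 1.135 ÷ 15.999 = 0.07096 mol
mass % C = 0.8515 g ÷ 2.13 g × 100%

40.0%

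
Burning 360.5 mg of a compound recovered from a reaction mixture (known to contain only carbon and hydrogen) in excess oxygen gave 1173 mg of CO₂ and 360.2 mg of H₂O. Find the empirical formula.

mol C = 1.173 g CO₂ ÷ 44.009 g/mol = 0.026654 mol
mol H = 2 × 0.3602 g H₂O ÷ 18.015 g/mol = 0.039989 mol
Divide by the smallest (0.026654 mol): C 1.000, H 1.500
Multiplying each by 2 gives whole numbers: C 2.00, H 3.00

C2H3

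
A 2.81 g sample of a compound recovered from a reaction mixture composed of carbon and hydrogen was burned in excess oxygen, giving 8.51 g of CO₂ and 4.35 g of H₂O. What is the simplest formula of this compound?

C2H5

mol C = 8.51 g CO₂ ÷ 44.009 g/mol = 0.1934 mol
mol H = 2 × 4.35 g H₂O ÷ 18.015 g/mol = 0.4829 mol
Divide by the smallest (0.1934 mol): C 1.000, H 2.497
Multiplying each by 2 gives whole numbers: C 2.00, H 4.99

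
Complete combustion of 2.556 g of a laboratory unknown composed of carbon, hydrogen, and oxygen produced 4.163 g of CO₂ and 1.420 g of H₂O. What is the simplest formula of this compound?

mol C = 4.163 g CO₂ ÷ 44.009 g/mol = 0.094594 mol
mol H = 2 × 1.420 g H₂O ÷ 18.015 g/mol = 0.15765 mol
mass O = 2.556 − (1.1362 + 0.15891) = 1.2609 g → mol O = 1.2609 ÷ 15.999 = 0.078812 mol
Divide by the smallest (0.078812 mol): C 1.200, H 2.000, O 1.000
Multiplying each by 5 gives whole numbers: C 6.00, H 10.00, O 5.00

C6H10O5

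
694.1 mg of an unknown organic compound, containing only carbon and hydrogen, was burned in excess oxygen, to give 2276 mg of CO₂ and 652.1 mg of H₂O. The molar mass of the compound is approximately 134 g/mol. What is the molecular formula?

C10H14

mol C = 2.276 g CO₂ ÷ 44.009 g/mol = 0.051717 mol
mol H = 2 × 0.6521 g H₂O ÷ 18.015 g/mol = 0.072395 mol
Divide by the smallest (0.051717 mol): C 1.000, H 1.400
Multiplying each by 5 gives whole numbers: C 5.00, H 7.00
Empirical formula: C5H7
Empirical-formula mass = 67.11 g/mol; 134 ÷ 67.11 ≈ 2, so the molecular formula is C10H14.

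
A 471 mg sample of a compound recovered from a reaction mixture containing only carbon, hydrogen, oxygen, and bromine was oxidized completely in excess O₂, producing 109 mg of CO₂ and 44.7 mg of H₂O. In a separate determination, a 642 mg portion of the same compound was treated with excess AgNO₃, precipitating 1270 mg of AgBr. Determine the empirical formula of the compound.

mol C = 0.109 g CO₂ ÷ 44.009 g/mol = 0.002477 mol
mol H = 2 × 0.0447 g H₂O ÷ 18.015 g/mol = 0.004963 mol
From the AgBr data: mol Br per gram of compound = (1.27 ÷ 187.772) ÷ 0.642 = 0.01054 mol/g, so in the 0.471 g combustion sample mol Br = 0.004962 mol
mass O = 0.471 − (0.02975 + 0.005002 + 0.3965) = 0.03976 g → mol O = 0.03976 ÷ 15.999 = 0.002485 mol
Divide by the smallest (0.002477 mol): C 1.000, H 2.004, Br 2.003, O 1.003

CH2Br2O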